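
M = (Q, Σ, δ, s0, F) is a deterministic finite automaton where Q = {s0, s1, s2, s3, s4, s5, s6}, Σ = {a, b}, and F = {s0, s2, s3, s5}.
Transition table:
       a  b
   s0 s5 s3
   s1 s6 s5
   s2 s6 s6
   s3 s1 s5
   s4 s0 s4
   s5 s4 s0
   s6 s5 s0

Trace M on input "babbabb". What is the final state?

s0 --b--> s3
s3 --a--> s1
s1 --b--> s5
s5 --b--> s0
s0 --a--> s5
s5 --b--> s0
s0 --b--> s3

s3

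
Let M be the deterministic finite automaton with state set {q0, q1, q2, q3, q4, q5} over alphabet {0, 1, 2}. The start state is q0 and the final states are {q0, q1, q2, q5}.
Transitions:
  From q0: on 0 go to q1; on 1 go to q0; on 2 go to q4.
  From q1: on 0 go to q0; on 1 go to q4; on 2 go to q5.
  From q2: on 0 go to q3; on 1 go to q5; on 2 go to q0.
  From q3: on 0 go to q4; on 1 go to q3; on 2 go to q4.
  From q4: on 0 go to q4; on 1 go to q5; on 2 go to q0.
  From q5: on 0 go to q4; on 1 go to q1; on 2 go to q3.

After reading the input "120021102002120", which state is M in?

q4

q0 --1--> q0
q0 --2--> q4
q4 --0--> q4
q4 --0--> q4
q4 --2--> q0
q0 --1--> q0
q0 --1--> q0
q0 --0--> q1
q1 --2--> q5
q5 --0--> q4
q4 --0--> q4
q4 --2--> q0
q0 --1--> q0
q0 --2--> q4
q4 --0--> q4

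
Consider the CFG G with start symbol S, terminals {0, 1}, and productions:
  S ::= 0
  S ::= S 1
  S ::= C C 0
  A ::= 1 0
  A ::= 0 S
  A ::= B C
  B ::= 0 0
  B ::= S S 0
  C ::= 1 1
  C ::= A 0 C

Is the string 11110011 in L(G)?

no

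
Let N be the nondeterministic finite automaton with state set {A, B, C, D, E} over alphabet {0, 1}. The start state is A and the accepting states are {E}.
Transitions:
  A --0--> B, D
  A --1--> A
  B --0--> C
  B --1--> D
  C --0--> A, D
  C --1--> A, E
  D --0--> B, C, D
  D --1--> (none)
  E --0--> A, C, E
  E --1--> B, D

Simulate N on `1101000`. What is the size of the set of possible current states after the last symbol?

4

Start: {A}
read 1: {A}
read 1: {A}
read 0: {B, D}
read 1: {D}
read 0: {B, C, D}
read 0: {A, B, C, D}
read 0: {A, B, C, D}
Final reachable set {A, B, C, D} has 4 states.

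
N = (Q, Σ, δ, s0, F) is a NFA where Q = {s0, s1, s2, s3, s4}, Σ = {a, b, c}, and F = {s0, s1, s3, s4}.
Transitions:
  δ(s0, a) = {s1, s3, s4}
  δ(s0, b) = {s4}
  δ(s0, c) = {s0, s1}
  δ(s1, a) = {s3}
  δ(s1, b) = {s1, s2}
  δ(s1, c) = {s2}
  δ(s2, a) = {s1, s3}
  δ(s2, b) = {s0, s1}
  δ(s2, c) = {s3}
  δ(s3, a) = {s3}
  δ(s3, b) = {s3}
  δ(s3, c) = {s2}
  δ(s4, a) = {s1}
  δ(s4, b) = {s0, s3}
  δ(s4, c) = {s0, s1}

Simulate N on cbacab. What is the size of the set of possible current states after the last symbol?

Start: {s0}
read c: {s0, s1}
read b: {s1, s2, s4}
read a: {s1, s3}
read c: {s2}
read a: {s1, s3}
read b: {s1, s2, s3}
Final reachable set {s1, s2, s3} has 3 states.

3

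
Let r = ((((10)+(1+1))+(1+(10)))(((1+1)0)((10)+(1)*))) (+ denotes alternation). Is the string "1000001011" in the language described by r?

No split of 1000001011 into u·v has (((10)+(1+1))+(1+(10))) matching u and (((1+1)0)((10)+(1)*)) matching v.

no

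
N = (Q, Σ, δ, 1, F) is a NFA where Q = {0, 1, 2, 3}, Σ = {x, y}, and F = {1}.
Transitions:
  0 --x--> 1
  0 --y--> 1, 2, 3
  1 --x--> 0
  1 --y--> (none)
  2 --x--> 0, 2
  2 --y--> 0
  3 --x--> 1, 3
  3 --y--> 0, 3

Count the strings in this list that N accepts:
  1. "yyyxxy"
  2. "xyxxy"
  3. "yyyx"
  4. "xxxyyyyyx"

"yyyxxy": rejected
"xyxxy": accepted
"yyyx": rejected
"xxxyyyyyx": accepted

2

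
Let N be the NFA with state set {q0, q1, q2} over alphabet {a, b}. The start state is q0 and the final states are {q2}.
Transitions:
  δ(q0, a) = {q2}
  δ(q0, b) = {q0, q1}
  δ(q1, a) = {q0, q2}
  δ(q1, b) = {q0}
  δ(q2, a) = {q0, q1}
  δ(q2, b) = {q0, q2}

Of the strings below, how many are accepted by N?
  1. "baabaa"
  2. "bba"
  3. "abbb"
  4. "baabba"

"baabaa": accepted
"bba": accepted
"abbb": accepted
"baabba": accepted

4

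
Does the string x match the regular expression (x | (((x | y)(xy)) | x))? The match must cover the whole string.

The left alternative x matches x.

yes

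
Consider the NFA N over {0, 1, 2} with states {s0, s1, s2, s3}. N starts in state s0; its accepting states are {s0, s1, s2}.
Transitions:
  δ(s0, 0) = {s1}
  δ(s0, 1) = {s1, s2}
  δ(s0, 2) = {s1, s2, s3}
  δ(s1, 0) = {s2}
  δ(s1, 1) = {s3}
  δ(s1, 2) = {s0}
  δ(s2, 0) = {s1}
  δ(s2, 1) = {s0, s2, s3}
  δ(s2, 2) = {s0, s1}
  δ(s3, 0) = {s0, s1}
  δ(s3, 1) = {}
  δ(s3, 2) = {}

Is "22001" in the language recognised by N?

accepted

Start: {s0}
read 2: {s1, s2, s3}
read 2: {s0, s1}
read 0: {s1, s2}
read 0: {s1, s2}
read 1: {s0, s2, s3}
Reachable ∩ accepting = {s0, s2} — nonempty.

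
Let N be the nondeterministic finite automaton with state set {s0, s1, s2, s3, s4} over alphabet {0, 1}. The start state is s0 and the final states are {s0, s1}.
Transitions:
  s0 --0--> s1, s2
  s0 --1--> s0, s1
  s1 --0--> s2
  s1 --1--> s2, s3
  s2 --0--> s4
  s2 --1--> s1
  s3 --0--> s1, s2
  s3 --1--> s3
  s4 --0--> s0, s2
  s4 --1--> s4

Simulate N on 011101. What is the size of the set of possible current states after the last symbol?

4

Start: {s0}
read 0: {s1, s2}
read 1: {s1, s2, s3}
read 1: {s1, s2, s3}
read 1: {s1, s2, s3}
read 0: {s1, s2, s4}
read 1: {s1, s2, s3, s4}
Final reachable set {s1, s2, s3, s4} has 4 states.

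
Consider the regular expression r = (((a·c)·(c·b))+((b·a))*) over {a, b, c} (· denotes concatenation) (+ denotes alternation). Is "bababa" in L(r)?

yes

The right alternative ((b·a))* matches bababa.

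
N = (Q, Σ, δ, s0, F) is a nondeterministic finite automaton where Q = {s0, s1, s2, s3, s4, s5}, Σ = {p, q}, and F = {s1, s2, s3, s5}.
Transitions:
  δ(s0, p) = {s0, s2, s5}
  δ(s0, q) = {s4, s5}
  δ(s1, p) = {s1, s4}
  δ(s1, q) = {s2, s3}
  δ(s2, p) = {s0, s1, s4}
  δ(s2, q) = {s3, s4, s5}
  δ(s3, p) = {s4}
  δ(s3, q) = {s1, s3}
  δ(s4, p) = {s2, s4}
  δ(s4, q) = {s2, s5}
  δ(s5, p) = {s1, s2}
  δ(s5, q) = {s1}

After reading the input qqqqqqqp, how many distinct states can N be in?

Start: {s0}
read q: {s4, s5}
read q: {s1, s2, s5}
read q: {s1, s2, s3, s4, s5}
read q: {s1, s2, s3, s4, s5}
read q: {s1, s2, s3, s4, s5}
read q: {s1, s2, s3, s4, s5}
read q: {s1, s2, s3, s4, s5}
read p: {s0, s1, s2, s4}
Final reachable set {s0, s1, s2, s4} has 4 states.

4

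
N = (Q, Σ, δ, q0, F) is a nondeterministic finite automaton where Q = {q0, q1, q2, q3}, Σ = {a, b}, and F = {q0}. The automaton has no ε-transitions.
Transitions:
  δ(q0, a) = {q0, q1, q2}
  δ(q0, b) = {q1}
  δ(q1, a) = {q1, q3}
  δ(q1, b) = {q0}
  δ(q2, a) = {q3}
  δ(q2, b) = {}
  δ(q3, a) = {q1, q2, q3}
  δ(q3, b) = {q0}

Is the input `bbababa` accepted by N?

Start: {q0}
read b: {q1}
read b: {q0}
read a: {q0, q1, q2}
read b: {q0, q1}
read a: {q0, q1, q2, q3}
read b: {q0, q1}
read a: {q0, q1, q2, q3}
Reachable ∩ accepting = {q0} — nonempty.

accepted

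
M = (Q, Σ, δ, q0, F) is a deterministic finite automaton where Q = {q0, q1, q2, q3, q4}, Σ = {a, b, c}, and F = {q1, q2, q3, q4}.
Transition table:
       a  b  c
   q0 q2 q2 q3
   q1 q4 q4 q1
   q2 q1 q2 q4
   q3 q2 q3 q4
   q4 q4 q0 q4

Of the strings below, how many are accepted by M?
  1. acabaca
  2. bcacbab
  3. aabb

2

acabaca: accepted
bcacbab: accepted
aabb: rejected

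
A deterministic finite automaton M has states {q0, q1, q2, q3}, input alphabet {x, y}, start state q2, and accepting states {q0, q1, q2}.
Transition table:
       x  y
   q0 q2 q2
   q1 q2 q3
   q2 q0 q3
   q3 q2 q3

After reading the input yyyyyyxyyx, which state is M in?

q2 --y--> q3
q3 --y--> q3
q3 --y--> q3
q3 --y--> q3
q3 --y--> q3
q3 --y--> q3
q3 --x--> q2
q2 --y--> q3
q3 --y--> q3
q3 --x--> q2

q2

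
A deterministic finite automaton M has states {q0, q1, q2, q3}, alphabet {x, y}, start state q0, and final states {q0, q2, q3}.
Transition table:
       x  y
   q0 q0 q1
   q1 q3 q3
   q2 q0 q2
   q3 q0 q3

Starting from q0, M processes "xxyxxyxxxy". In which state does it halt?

q1

q0 --x--> q0
q0 --x--> q0
q0 --y--> q1
q1 --x--> q3
q3 --x--> q0
q0 --y--> q1
q1 --x--> q3
q3 --x--> q0
q0 --x--> q0
q0 --y--> q1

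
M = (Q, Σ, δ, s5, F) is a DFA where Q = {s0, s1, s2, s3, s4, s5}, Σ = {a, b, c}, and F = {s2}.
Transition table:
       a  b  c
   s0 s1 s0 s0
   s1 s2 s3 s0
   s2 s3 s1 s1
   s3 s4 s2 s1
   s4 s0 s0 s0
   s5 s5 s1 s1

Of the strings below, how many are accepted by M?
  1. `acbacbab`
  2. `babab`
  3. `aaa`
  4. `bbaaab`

0

`acbacbab`: rejected
`babab`: rejected
`aaa`: rejected
`bbaaab`: rejected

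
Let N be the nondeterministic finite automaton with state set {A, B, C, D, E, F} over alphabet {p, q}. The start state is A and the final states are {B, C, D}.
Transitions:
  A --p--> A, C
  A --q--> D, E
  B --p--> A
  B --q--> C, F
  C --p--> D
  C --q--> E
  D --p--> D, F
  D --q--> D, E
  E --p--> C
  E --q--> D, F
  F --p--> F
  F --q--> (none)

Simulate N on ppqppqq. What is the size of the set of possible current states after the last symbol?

3

Start: {A}
read p: {A, C}
read p: {A, C, D}
read q: {D, E}
read p: {C, D, F}
read p: {D, F}
read q: {D, E}
read q: {D, E, F}
Final reachable set {D, E, F} has 3 states.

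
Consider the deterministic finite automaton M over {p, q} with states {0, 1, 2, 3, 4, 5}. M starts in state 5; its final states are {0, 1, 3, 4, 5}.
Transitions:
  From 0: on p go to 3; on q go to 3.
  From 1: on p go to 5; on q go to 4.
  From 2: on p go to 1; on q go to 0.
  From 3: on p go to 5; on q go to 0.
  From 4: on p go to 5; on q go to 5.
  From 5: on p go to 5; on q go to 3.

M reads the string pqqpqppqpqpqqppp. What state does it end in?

5 --p--> 5
5 --q--> 3
3 --q--> 0
0 --p--> 3
3 --q--> 0
0 --p--> 3
3 --p--> 5
5 --q--> 3
3 --p--> 5
5 --q--> 3
3 --p--> 5
5 --q--> 3
3 --q--> 0
0 --p--> 3
3 --p--> 5
5 --p--> 5

5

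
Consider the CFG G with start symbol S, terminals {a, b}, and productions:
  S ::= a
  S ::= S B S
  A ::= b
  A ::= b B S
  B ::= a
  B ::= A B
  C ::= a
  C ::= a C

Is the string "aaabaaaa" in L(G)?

yes

S ⇒ SBS ⇒ aBS ⇒ aaS ⇒ aaSBS ⇒ aaaBS ⇒ aaaABS ⇒ aaabBSBS ⇒ aaabaSBS ⇒ aaabaaBS ⇒ aaabaaaS ⇒ aaabaaaa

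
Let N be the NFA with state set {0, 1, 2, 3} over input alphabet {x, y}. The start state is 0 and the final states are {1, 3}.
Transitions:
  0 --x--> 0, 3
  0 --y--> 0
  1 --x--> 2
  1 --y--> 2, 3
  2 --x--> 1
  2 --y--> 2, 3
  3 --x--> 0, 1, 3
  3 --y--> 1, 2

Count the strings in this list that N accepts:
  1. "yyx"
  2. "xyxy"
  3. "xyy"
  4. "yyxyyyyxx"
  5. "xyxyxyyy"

"yyx": accepted
"xyxy": accepted
"xyy": accepted
"yyxyyyyxx": accepted
"xyxyxyyy": accepted

5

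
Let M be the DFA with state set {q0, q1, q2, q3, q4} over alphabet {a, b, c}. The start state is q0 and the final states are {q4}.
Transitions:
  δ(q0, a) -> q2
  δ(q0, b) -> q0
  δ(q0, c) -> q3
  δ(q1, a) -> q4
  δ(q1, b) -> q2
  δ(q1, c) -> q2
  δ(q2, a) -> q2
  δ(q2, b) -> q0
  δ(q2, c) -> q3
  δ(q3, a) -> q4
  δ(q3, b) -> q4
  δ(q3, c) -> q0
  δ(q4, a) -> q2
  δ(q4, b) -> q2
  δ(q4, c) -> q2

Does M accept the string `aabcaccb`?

q0 --a--> q2
q2 --a--> q2
q2 --b--> q0
q0 --c--> q3
q3 --a--> q4
q4 --c--> q2
q2 --c--> q3
q3 --b--> q4
End in state q4, which is an accepting state.

accepted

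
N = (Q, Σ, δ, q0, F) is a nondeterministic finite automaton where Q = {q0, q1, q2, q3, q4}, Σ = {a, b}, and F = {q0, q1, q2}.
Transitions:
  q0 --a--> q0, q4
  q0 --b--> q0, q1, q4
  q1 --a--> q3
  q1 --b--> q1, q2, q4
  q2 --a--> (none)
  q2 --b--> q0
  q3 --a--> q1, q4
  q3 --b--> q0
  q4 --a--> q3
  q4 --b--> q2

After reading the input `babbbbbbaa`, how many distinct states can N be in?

Start: {q0}
read b: {q0, q1, q4}
read a: {q0, q3, q4}
read b: {q0, q1, q2, q4}
read b: {q0, q1, q2, q4}
read b: {q0, q1, q2, q4}
read b: {q0, q1, q2, q4}
read b: {q0, q1, q2, q4}
read b: {q0, q1, q2, q4}
read a: {q0, q3, q4}
read a: {q0, q1, q3, q4}
Final reachable set {q0, q1, q3, q4} has 4 states.

4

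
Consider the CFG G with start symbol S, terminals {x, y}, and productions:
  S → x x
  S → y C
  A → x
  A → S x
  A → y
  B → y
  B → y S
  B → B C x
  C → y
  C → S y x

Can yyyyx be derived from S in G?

yes

S ⇒ yC ⇒ ySyx ⇒ yyCyx ⇒ yyyyx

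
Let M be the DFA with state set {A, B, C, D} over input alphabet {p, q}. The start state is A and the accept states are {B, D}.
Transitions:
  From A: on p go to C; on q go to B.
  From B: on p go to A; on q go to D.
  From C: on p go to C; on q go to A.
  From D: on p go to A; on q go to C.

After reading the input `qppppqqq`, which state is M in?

A --q--> B
B --p--> A
A --p--> C
C --p--> C
C --p--> C
C --q--> A
A --q--> B
B --q--> D

D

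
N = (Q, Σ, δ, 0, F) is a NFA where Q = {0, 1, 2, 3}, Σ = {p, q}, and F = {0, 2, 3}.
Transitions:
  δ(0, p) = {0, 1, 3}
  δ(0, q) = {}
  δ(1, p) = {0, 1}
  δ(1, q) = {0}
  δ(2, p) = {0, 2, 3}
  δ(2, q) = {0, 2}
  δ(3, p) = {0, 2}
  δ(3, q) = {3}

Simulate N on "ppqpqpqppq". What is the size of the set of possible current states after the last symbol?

3

Start: {0}
read p: {0, 1, 3}
read p: {0, 1, 2, 3}
read q: {0, 2, 3}
read p: {0, 1, 2, 3}
read q: {0, 2, 3}
read p: {0, 1, 2, 3}
read q: {0, 2, 3}
read p: {0, 1, 2, 3}
read p: {0, 1, 2, 3}
read q: {0, 2, 3}
Final reachable set {0, 2, 3} has 3 states.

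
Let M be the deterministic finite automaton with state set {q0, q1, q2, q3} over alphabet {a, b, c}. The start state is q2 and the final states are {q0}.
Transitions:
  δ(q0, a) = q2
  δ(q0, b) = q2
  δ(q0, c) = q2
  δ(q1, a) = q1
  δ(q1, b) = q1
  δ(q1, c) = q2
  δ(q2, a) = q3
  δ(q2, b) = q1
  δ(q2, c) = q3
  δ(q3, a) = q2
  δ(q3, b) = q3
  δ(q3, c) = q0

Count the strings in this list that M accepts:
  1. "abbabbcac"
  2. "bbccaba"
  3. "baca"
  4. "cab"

1

"abbabbcac": accepted
"bbccaba": rejected
"baca": rejected
"cab": rejected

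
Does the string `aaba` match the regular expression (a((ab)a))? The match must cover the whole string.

Split as a·aba: a matches a and ((ab)a) matches aba.

yes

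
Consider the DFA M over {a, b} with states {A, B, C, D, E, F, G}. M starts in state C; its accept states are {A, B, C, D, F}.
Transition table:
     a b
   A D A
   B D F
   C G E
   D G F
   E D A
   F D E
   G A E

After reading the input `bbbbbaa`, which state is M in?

G

C --b--> E
E --b--> A
A --b--> A
A --b--> A
A --b--> A
A --a--> D
D --a--> G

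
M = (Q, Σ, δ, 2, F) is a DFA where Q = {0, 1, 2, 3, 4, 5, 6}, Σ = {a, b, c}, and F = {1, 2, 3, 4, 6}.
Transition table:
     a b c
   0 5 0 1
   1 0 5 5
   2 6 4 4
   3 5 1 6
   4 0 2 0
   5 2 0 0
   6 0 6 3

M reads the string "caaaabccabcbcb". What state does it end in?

0

2 --c--> 4
4 --a--> 0
0 --a--> 5
5 --a--> 2
2 --a--> 6
6 --b--> 6
6 --c--> 3
3 --c--> 6
6 --a--> 0
0 --b--> 0
0 --c--> 1
1 --b--> 5
5 --c--> 0
0 --b--> 0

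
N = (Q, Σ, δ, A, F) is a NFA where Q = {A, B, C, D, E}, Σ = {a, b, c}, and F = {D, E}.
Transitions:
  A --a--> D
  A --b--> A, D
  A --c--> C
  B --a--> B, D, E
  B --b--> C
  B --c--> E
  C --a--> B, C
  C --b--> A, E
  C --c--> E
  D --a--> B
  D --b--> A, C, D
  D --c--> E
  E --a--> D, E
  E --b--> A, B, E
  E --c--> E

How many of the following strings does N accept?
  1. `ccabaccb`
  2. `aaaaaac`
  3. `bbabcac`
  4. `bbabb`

`ccabaccb`: accepted
`aaaaaac`: accepted
`bbabcac`: accepted
`bbabb`: accepted

4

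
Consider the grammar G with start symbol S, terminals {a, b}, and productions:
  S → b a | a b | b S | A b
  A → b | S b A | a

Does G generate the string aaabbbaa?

no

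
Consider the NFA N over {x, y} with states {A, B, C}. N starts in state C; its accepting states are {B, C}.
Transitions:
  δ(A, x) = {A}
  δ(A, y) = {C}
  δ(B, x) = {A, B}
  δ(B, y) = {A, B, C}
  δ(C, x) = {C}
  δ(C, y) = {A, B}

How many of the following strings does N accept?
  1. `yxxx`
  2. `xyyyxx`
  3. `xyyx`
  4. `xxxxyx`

`yxxx`: accepted
`xyyyxx`: accepted
`xyyx`: accepted
`xxxxyx`: accepted

4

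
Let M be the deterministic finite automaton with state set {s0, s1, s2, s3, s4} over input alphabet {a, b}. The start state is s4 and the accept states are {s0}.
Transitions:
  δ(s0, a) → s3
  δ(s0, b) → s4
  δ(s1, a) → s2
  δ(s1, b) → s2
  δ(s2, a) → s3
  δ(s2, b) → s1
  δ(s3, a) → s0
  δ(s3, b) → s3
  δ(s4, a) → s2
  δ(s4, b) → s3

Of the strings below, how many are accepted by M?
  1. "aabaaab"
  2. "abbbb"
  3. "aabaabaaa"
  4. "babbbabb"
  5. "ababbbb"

"aabaaab": rejected
"abbbb": rejected
"aabaabaaa": accepted
"babbbabb": rejected
"ababbbb": rejected

1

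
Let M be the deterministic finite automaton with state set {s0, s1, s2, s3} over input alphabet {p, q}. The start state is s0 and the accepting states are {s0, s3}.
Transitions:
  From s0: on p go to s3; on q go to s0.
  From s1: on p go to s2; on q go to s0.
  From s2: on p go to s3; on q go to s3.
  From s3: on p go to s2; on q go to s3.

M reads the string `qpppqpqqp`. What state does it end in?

s0 --q--> s0
s0 --p--> s3
s3 --p--> s2
s2 --p--> s3
s3 --q--> s3
s3 --p--> s2
s2 --q--> s3
s3 --q--> s3
s3 --p--> s2

s2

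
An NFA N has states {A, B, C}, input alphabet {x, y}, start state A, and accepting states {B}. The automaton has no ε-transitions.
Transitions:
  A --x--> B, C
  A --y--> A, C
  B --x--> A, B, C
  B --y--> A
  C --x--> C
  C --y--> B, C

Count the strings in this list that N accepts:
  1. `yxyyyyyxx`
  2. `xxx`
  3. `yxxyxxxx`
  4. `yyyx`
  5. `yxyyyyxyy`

`yxyyyyyxx`: accepted
`xxx`: accepted
`yxxyxxxx`: accepted
`yyyx`: accepted
`yxyyyyxyy`: accepted

5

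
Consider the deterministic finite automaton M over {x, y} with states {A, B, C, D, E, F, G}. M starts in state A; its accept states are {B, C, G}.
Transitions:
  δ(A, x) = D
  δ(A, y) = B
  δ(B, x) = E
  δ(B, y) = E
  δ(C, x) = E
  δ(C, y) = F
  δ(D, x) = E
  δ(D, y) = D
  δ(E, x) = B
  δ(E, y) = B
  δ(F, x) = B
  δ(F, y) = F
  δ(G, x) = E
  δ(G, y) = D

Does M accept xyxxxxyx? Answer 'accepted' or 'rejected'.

accepted

A --x--> D
D --y--> D
D --x--> E
E --x--> B
B --x--> E
E --x--> B
B --y--> E
E --x--> B
End in state B, which is an accepting state.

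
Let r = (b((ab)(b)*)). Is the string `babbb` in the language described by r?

Split as b·abbb: b matches b and ((ab)(b)*) matches abbb.

yes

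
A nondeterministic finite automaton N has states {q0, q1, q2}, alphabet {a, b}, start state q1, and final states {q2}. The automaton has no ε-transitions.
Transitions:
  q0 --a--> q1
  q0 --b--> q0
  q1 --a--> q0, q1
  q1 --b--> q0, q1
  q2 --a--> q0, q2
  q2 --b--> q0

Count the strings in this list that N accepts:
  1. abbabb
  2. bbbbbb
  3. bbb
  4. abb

abbabb: rejected
bbbbbb: rejected
bbb: rejected
abb: rejected

0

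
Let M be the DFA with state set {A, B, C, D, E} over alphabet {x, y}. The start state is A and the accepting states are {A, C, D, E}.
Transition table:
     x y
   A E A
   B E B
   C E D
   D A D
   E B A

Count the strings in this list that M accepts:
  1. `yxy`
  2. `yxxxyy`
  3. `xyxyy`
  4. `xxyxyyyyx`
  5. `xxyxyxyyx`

`yxy`: accepted
`yxxxyy`: accepted
`xyxyy`: accepted
`xxyxyyyyx`: accepted
`xxyxyxyyx`: accepted

5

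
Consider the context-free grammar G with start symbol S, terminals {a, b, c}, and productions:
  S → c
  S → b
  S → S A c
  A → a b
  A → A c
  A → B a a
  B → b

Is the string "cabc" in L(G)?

yes

S ⇒ SAc ⇒ cAc ⇒ cabc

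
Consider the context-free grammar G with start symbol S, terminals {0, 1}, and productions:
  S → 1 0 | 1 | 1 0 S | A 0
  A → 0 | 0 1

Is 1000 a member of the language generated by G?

S ⇒ 10S ⇒ 10A0 ⇒ 1000

yes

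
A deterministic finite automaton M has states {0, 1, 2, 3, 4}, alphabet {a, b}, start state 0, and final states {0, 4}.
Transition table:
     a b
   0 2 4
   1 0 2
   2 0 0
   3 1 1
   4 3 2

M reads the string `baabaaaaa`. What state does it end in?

0

0 --b--> 4
4 --a--> 3
3 --a--> 1
1 --b--> 2
2 --a--> 0
0 --a--> 2
2 --a--> 0
0 --a--> 2
2 --a--> 0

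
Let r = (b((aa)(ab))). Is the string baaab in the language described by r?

yes

Split as b·aaab: b matches b and ((aa)(ab)) matches aaab.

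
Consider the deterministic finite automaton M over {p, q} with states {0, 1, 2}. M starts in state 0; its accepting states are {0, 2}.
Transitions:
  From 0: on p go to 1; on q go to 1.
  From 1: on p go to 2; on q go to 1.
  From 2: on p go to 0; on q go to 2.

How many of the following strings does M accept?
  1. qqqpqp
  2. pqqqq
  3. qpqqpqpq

qqqpqp: accepted
pqqqq: rejected
qpqqpqpq: accepted

2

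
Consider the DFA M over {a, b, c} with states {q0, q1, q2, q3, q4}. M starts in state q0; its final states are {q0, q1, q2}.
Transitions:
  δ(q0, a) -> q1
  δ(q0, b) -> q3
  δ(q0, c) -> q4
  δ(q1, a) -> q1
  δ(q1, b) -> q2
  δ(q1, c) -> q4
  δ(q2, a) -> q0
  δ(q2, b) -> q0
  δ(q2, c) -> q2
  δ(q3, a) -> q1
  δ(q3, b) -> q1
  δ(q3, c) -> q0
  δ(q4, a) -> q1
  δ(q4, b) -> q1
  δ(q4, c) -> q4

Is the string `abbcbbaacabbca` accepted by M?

accepted

q0 --a--> q1
q1 --b--> q2
q2 --b--> q0
q0 --c--> q4
q4 --b--> q1
q1 --b--> q2
q2 --a--> q0
q0 --a--> q1
q1 --c--> q4
q4 --a--> q1
q1 --b--> q2
q2 --b--> q0
q0 --c--> q4
q4 --a--> q1
End in state q1, which is an accepting state.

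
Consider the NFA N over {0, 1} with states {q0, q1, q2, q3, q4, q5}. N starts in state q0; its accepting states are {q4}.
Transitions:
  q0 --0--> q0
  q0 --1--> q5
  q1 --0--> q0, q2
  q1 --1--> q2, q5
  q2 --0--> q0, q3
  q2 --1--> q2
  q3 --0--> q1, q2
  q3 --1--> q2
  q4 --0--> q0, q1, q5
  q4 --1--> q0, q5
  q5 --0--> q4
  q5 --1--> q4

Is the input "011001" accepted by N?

rejected

Start: {q0}
read 0: {q0}
read 1: {q5}
read 1: {q4}
read 0: {q0, q1, q5}
read 0: {q0, q2, q4}
read 1: {q0, q2, q5}
Reachable ∩ accepting = {} — empty.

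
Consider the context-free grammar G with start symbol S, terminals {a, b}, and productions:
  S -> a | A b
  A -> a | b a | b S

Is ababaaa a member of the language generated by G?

no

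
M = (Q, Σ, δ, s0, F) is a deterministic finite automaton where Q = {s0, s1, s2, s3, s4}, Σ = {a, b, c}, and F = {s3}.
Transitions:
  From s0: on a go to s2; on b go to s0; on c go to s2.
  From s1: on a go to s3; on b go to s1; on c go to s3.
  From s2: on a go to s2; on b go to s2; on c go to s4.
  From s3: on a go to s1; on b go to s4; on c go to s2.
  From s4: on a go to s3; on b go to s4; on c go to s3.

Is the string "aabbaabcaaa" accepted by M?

s0 --a--> s2
s2 --a--> s2
s2 --b--> s2
s2 --b--> s2
s2 --a--> s2
s2 --a--> s2
s2 --b--> s2
s2 --c--> s4
s4 --a--> s3
s3 --a--> s1
s1 --a--> s3
End in state s3, which is an accepting state.

accepted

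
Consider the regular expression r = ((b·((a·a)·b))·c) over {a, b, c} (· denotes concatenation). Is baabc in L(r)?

yes

Split as baab·c: (b·((a·a)·b)) matches baab and c matches c.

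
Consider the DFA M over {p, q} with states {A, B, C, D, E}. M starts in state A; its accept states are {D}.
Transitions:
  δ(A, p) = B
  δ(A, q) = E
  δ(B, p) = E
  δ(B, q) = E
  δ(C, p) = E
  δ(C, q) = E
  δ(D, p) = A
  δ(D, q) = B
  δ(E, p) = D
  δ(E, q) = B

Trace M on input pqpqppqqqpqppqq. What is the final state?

A --p--> B
B --q--> E
E --p--> D
D --q--> B
B --p--> E
E --p--> D
D --q--> B
B --q--> E
E --q--> B
B --p--> E
E --q--> B
B --p--> E
E --p--> D
D --q--> B
B --q--> E

E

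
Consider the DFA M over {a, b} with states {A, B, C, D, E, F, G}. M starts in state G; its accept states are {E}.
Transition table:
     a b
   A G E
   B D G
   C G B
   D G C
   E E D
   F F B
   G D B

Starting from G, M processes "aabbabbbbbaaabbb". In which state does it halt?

G --a--> D
D --a--> G
G --b--> B
B --b--> G
G --a--> D
D --b--> C
C --b--> B
B --b--> G
G --b--> B
B --b--> G
G --a--> D
D --a--> G
G --a--> D
D --b--> C
C --b--> B
B --b--> G

G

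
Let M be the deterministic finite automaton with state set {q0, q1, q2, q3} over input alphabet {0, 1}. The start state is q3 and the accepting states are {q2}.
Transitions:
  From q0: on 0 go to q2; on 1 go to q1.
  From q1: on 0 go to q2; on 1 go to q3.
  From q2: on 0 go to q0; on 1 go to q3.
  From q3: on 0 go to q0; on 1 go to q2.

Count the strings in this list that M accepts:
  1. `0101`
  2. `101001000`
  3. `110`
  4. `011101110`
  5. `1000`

1

`0101`: rejected
`101001000`: accepted
`110`: rejected
`011101110`: rejected
`1000`: rejected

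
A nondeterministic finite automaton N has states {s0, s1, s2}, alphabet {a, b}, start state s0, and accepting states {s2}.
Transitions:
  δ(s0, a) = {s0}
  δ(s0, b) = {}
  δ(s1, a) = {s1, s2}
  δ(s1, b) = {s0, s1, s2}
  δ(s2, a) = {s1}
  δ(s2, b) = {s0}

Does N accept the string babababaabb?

rejected

Start: {s0}
read b: {}
The reachable set is empty and stays empty for the remaining 10 symbols.
Reachable ∩ accepting = {} — empty.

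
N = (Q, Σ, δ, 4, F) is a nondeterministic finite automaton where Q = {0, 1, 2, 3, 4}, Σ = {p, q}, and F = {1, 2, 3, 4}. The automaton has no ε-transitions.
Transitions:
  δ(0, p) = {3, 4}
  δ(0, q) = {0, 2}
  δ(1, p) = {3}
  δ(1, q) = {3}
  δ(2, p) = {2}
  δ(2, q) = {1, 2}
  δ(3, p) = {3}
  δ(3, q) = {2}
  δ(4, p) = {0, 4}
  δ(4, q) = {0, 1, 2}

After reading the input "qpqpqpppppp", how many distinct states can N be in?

4

Start: {4}
read q: {0, 1, 2}
read p: {2, 3, 4}
read q: {0, 1, 2}
read p: {2, 3, 4}
read q: {0, 1, 2}
read p: {2, 3, 4}
read p: {0, 2, 3, 4}
read p: {0, 2, 3, 4}
read p: {0, 2, 3, 4}
read p: {0, 2, 3, 4}
read p: {0, 2, 3, 4}
Final reachable set {0, 2, 3, 4} has 4 states.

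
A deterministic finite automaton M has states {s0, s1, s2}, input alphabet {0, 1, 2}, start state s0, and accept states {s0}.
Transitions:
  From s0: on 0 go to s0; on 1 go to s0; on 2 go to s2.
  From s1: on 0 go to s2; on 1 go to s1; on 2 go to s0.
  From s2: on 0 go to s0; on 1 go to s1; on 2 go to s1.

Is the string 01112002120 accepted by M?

accepted

s0 --0--> s0
s0 --1--> s0
s0 --1--> s0
s0 --1--> s0
s0 --2--> s2
s2 --0--> s0
s0 --0--> s0
s0 --2--> s2
s2 --1--> s1
s1 --2--> s0
s0 --0--> s0
End in state s0, which is an accepting state.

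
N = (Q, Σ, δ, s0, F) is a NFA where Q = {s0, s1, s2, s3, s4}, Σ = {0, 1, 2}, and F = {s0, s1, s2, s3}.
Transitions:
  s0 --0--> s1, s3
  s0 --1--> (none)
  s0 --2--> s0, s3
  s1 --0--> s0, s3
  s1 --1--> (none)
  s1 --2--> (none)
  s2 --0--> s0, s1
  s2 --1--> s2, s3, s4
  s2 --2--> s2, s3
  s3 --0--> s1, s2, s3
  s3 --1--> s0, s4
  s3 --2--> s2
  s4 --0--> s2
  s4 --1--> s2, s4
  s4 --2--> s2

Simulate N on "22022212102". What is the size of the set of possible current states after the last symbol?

Start: {s0}
read 2: {s0, s3}
read 2: {s0, s2, s3}
read 0: {s0, s1, s2, s3}
read 2: {s0, s2, s3}
read 2: {s0, s2, s3}
read 2: {s0, s2, s3}
read 1: {s0, s2, s3, s4}
read 2: {s0, s2, s3}
read 1: {s0, s2, s3, s4}
read 0: {s0, s1, s2, s3}
read 2: {s0, s2, s3}
Final reachable set {s0, s2, s3} has 3 states.

3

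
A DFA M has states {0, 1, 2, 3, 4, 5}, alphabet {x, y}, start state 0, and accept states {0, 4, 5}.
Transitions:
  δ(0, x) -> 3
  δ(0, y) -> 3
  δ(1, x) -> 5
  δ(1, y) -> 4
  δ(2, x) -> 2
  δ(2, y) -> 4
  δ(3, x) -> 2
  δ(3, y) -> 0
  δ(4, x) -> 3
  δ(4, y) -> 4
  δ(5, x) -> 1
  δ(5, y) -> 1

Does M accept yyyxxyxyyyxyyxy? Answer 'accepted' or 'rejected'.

accepted

0 --y--> 3
3 --y--> 0
0 --y--> 3
3 --x--> 2
2 --x--> 2
2 --y--> 4
4 --x--> 3
3 --y--> 0
0 --y--> 3
3 --y--> 0
0 --x--> 3
3 --y--> 0
0 --y--> 3
3 --x--> 2
2 --y--> 4
End in state 4, which is an accepting state.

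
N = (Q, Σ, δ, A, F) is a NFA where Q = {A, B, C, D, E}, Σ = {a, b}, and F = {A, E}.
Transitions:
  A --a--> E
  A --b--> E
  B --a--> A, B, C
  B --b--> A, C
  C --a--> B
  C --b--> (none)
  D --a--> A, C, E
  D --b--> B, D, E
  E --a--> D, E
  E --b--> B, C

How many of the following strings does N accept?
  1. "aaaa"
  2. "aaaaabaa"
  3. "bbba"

3

"aaaa": accepted
"aaaaabaa": accepted
"bbba": accepted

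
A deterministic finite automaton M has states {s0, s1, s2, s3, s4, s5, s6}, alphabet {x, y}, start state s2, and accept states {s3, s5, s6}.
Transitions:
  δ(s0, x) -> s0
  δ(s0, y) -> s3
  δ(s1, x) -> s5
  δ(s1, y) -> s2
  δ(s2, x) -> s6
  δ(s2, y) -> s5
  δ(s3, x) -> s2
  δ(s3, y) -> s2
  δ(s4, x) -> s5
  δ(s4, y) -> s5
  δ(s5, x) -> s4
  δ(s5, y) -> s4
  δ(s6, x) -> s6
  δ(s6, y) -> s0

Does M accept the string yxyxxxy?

accepted

s2 --y--> s5
s5 --x--> s4
s4 --y--> s5
s5 --x--> s4
s4 --x--> s5
s5 --x--> s4
s4 --y--> s5
End in state s5, which is an accepting state.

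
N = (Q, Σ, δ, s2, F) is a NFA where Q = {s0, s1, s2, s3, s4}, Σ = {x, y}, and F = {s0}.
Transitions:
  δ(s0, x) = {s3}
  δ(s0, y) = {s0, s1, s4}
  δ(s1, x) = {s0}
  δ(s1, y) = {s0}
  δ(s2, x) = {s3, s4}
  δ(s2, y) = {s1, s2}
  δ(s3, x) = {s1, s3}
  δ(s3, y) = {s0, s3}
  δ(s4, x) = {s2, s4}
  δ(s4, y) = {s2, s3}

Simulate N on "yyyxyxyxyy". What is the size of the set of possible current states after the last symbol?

5

Start: {s2}
read y: {s1, s2}
read y: {s0, s1, s2}
read y: {s0, s1, s2, s4}
read x: {s0, s2, s3, s4}
read y: {s0, s1, s2, s3, s4}
read x: {s0, s1, s2, s3, s4}
read y: {s0, s1, s2, s3, s4}
read x: {s0, s1, s2, s3, s4}
read y: {s0, s1, s2, s3, s4}
read y: {s0, s1, s2, s3, s4}
Final reachable set {s0, s1, s2, s3, s4} has 5 states.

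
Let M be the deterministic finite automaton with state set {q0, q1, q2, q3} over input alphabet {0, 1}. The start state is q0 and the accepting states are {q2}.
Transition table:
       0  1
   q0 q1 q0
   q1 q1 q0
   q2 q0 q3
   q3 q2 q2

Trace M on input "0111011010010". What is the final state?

q1

q0 --0--> q1
q1 --1--> q0
q0 --1--> q0
q0 --1--> q0
q0 --0--> q1
q1 --1--> q0
q0 --1--> q0
q0 --0--> q1
q1 --1--> q0
q0 --0--> q1
q1 --0--> q1
q1 --1--> q0
q0 --0--> q1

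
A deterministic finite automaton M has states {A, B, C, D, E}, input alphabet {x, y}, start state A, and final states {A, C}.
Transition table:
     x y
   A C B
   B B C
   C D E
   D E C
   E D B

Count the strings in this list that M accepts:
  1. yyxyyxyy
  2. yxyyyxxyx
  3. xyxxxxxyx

0

yyxyyxyy: rejected
yxyyyxxyx: rejected
xyxxxxxyx: rejected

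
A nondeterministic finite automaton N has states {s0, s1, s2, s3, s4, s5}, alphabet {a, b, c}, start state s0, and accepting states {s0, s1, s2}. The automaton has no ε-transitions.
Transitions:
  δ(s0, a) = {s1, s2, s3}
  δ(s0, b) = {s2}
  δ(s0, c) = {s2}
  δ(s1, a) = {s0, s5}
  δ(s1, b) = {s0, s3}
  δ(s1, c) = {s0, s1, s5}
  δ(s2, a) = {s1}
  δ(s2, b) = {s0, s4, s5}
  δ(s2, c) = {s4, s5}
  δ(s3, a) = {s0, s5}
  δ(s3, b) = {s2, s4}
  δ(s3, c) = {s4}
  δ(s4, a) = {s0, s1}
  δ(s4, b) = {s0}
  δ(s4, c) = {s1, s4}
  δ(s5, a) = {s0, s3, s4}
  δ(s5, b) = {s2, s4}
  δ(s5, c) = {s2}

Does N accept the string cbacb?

Start: {s0}
read c: {s2}
read b: {s0, s4, s5}
read a: {s0, s1, s2, s3, s4}
read c: {s0, s1, s2, s4, s5}
read b: {s0, s2, s3, s4, s5}
Reachable ∩ accepting = {s0, s2} — nonempty.

accepted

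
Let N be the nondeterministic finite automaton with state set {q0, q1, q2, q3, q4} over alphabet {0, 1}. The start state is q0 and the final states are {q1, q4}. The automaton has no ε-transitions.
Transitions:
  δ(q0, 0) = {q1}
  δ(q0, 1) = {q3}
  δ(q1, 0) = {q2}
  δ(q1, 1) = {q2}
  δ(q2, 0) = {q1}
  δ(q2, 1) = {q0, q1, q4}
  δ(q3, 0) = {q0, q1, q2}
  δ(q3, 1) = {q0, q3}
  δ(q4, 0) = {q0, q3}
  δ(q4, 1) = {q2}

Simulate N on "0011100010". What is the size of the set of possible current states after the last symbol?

Start: {q0}
read 0: {q1}
read 0: {q2}
read 1: {q0, q1, q4}
read 1: {q2, q3}
read 1: {q0, q1, q3, q4}
read 0: {q0, q1, q2, q3}
read 0: {q0, q1, q2}
read 0: {q1, q2}
read 1: {q0, q1, q2, q4}
read 0: {q0, q1, q2, q3}
Final reachable set {q0, q1, q2, q3} has 4 states.

4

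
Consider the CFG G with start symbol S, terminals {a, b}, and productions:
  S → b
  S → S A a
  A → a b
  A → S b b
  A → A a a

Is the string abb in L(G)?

no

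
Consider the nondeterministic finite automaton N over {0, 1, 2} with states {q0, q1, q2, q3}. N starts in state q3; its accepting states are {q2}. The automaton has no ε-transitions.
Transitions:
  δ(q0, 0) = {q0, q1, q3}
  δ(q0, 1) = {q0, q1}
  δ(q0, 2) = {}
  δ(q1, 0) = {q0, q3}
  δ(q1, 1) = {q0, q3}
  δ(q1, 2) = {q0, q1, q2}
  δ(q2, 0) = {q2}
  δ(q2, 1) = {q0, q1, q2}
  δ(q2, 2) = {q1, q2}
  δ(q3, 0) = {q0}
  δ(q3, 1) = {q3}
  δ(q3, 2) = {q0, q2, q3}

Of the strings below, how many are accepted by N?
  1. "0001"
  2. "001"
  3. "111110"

"0001": rejected
"001": rejected
"111110": rejected

0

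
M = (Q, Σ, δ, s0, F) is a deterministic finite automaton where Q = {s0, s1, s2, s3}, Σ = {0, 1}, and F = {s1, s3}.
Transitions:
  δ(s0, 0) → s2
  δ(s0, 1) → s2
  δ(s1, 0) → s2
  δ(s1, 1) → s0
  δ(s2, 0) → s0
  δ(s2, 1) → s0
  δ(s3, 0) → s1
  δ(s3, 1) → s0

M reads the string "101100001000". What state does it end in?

s0 --1--> s2
s2 --0--> s0
s0 --1--> s2
s2 --1--> s0
s0 --0--> s2
s2 --0--> s0
s0 --0--> s2
s2 --0--> s0
s0 --1--> s2
s2 --0--> s0
s0 --0--> s2
s2 --0--> s0

s0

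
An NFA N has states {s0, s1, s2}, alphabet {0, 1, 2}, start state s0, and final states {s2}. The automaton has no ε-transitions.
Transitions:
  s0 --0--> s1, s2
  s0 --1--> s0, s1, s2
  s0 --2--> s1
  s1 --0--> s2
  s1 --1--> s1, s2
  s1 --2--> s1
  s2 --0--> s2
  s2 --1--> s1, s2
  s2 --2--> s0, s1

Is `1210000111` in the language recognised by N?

accepted

Start: {s0}
read 1: {s0, s1, s2}
read 2: {s0, s1}
read 1: {s0, s1, s2}
read 0: {s1, s2}
read 0: {s2}
read 0: {s2}
read 0: {s2}
read 1: {s1, s2}
read 1: {s1, s2}
read 1: {s1, s2}
Reachable ∩ accepting = {s2} — nonempty.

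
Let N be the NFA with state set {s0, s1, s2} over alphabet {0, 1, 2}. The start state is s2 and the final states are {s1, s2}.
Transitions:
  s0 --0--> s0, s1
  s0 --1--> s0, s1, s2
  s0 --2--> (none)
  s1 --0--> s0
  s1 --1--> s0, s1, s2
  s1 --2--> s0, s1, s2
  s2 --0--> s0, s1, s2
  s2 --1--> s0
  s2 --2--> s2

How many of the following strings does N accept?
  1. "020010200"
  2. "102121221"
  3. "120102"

"020010200": accepted
"102121221": accepted
"120102": rejected

2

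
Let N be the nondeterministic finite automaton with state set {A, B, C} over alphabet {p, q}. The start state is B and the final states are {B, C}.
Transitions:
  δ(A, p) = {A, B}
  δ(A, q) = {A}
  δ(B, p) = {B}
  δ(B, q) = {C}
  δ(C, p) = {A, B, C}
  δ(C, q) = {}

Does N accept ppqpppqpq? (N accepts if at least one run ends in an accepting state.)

accepted

Start: {B}
read p: {B}
read p: {B}
read q: {C}
read p: {A, B, C}
read p: {A, B, C}
read p: {A, B, C}
read q: {A, C}
read p: {A, B, C}
read q: {A, C}
Reachable ∩ accepting = {C} — nonempty.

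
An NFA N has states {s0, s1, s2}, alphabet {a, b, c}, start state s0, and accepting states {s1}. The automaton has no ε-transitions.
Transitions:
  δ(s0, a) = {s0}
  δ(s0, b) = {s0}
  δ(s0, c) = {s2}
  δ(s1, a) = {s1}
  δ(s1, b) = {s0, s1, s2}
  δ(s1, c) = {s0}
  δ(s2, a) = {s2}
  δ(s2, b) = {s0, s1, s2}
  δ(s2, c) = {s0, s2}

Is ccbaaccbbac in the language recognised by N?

Start: {s0}
read c: {s2}
read c: {s0, s2}
read b: {s0, s1, s2}
read a: {s0, s1, s2}
read a: {s0, s1, s2}
read c: {s0, s2}
read c: {s0, s2}
read b: {s0, s1, s2}
read b: {s0, s1, s2}
read a: {s0, s1, s2}
read c: {s0, s2}
Reachable ∩ accepting = {} — empty.

rejected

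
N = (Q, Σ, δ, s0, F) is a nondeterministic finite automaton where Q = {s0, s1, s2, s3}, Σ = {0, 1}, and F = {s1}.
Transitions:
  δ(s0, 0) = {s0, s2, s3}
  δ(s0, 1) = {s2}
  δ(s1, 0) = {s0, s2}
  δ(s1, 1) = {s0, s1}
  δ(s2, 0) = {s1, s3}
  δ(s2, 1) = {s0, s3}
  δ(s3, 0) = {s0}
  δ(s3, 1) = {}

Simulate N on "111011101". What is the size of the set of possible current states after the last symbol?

Start: {s0}
read 1: {s2}
read 1: {s0, s3}
read 1: {s2}
read 0: {s1, s3}
read 1: {s0, s1}
read 1: {s0, s1, s2}
read 1: {s0, s1, s2, s3}
read 0: {s0, s1, s2, s3}
read 1: {s0, s1, s2, s3}
Final reachable set {s0, s1, s2, s3} has 4 states.

4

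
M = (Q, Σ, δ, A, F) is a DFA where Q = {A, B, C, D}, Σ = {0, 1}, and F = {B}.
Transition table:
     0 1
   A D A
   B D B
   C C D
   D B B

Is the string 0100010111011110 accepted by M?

A --0--> D
D --1--> B
B --0--> D
D --0--> B
B --0--> D
D --1--> B
B --0--> D
D --1--> B
B --1--> B
B --1--> B
B --0--> D
D --1--> B
B --1--> B
B --1--> B
B --1--> B
B --0--> D
End in state D, which is not an accepting state.

rejected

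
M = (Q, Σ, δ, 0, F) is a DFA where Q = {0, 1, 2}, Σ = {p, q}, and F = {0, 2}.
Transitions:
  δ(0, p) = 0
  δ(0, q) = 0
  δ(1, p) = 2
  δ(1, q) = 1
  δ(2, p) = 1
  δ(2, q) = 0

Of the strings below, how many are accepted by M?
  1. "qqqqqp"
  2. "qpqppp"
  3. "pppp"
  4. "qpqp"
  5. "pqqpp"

"qqqqqp": accepted
"qpqppp": accepted
"pppp": accepted
"qpqp": accepted
"pqqpp": accepted

5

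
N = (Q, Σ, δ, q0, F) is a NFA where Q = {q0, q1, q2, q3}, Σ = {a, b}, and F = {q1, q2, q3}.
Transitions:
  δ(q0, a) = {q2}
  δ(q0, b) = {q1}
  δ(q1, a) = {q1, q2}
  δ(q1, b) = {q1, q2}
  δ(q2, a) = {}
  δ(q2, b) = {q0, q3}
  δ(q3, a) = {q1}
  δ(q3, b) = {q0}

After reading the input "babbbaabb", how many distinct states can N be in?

Start: {q0}
read b: {q1}
read a: {q1, q2}
read b: {q0, q1, q2, q3}
read b: {q0, q1, q2, q3}
read b: {q0, q1, q2, q3}
read a: {q1, q2}
read a: {q1, q2}
read b: {q0, q1, q2, q3}
read b: {q0, q1, q2, q3}
Final reachable set {q0, q1, q2, q3} has 4 states.

4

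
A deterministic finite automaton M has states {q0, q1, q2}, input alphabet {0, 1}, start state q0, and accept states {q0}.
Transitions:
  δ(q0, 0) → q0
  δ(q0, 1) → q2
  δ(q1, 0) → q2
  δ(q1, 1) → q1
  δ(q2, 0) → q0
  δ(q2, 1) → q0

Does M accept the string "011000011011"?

accepted

q0 --0--> q0
q0 --1--> q2
q2 --1--> q0
q0 --0--> q0
q0 --0--> q0
q0 --0--> q0
q0 --0--> q0
q0 --1--> q2
q2 --1--> q0
q0 --0--> q0
q0 --1--> q2
q2 --1--> q0
End in state q0, which is an accepting state.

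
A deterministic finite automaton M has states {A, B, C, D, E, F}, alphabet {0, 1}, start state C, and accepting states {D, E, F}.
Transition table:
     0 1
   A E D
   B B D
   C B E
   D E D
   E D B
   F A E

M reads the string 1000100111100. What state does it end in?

C --1--> E
E --0--> D
D --0--> E
E --0--> D
D --1--> D
D --0--> E
E --0--> D
D --1--> D
D --1--> D
D --1--> D
D --1--> D
D --0--> E
E --0--> D

D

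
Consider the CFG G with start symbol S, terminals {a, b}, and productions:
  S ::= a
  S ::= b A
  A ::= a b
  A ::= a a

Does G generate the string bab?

S ⇒ bA ⇒ bab

yes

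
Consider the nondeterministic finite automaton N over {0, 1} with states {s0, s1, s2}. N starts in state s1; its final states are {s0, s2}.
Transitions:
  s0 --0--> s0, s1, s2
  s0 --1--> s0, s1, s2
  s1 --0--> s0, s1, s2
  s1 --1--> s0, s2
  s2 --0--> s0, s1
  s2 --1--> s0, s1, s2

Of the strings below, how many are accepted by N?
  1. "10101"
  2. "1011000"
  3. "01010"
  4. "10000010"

4

"10101": accepted
"1011000": accepted
"01010": accepted
"10000010": accepted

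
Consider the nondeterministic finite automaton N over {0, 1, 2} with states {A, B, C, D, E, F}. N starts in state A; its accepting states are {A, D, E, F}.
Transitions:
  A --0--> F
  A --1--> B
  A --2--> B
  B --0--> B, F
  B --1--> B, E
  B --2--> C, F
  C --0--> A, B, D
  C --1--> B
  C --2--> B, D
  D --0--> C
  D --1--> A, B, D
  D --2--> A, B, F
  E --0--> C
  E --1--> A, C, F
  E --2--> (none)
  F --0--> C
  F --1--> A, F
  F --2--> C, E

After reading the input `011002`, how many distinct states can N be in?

Start: {A}
read 0: {F}
read 1: {A, F}
read 1: {A, B, F}
read 0: {B, C, F}
read 0: {A, B, C, D, F}
read 2: {A, B, C, D, E, F}
Final reachable set {A, B, C, D, E, F} has 6 states.

6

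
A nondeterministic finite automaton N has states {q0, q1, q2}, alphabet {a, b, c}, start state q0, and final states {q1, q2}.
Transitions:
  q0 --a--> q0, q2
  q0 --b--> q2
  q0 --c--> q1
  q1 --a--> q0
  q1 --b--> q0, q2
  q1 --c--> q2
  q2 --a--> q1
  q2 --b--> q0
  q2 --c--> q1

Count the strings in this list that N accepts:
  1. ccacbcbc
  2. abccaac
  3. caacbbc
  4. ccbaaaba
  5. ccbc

5

ccacbcbc: accepted
abccaac: accepted
caacbbc: accepted
ccbaaaba: accepted
ccbc: accepted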